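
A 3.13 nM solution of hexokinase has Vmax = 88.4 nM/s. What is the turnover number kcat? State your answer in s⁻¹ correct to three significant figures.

28.2 s⁻¹

kcat = Vmax/[E]total = 88.4 nM/s / 3.13 nM = 28.2 s⁻¹.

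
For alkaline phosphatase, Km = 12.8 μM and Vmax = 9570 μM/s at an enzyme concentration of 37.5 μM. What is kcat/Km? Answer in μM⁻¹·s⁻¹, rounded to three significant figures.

kcat = Vmax/[E]total = 9570/37.5 = 255 s⁻¹.
kcat/Km = 255/12.8 = 19.9 μM⁻¹·s⁻¹.

19.9 μM⁻¹·s⁻¹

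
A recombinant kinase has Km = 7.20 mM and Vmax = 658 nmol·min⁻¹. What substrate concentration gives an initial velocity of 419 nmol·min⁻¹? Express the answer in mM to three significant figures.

Rearranging v = Vmax[S]/(Km+[S]) gives [S] = Km·v/(Vmax − v).
[S] = 7.20 × 419 / (658 − 419) = 3017/239.0 = 12.6 mM.

12.6 mM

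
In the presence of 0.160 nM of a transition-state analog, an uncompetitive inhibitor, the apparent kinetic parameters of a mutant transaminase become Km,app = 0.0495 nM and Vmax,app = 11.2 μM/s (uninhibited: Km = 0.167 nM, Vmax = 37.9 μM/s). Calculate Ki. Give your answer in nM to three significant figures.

Uncompetitive: Vmax,app = Vmax/α (and Km,app = Km/α) with α = 1 + [I]/Ki.
α = Vmax/Vmax,app = 37.9/11.2 = 3.384.
Ki = [I]/(α − 1) = 0.160/2.384 = 0.0671 nM.

0.0671 nM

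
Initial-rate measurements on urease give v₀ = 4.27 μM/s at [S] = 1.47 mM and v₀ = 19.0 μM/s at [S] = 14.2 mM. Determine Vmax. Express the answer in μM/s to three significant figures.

31.6 μM/s

From v = Vmax[S]/(Km+[S]), each point gives Vmax = v(Km+[S])/[S].
Equating: 4.27(Km+1.47)/1.47 = 19.0(Km+14.2)/14.2.
2.905·Km + 4.27 = 1.338·Km + 19.0, so (2.905 − 1.338)·Km = 19.0 − 4.27.
Km = 14.73/1.567 = 9.40 mM; then Vmax = 4.27(9.40+1.47)/1.47 = 31.6 μM/s.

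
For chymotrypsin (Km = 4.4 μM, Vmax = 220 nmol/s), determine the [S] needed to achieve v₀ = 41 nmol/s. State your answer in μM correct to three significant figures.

Rearranging v = Vmax[S]/(Km+[S]) gives [S] = Km·v/(Vmax − v).
[S] = 4.4 × 41 / (220 − 41) = 180.4/179.0 = 1.01 μM.

1.01 μM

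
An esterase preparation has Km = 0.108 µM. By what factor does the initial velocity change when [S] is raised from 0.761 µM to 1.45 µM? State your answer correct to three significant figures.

Since Vmax cancels, v₂/v₁ = [S]₂(Km+[S]₁) / [S]₁(Km+[S]₂).
= 1.45×(0.108+0.761) / (0.761×(0.108+1.45)) = 1.260/1.186 = 1.06.

1.06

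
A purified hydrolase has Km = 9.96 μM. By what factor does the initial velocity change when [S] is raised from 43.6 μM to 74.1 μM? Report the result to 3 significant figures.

1.08

Since Vmax cancels, v₂/v₁ = [S]₂(Km+[S]₁) / [S]₁(Km+[S]₂).
= 74.1×(9.96+43.6) / (43.6×(9.96+74.1)) = 3969/3665 = 1.08.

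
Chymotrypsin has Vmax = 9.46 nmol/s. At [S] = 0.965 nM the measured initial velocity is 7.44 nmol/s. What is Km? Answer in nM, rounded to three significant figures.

v/Vmax = 7.44/9.46 = 0.7865 = [S]/(Km+[S]).
So Km + [S] = [S]/0.7865 = 1.227 nM, giving Km = 1.227 − 0.965 = 0.262 nM.

0.262 nM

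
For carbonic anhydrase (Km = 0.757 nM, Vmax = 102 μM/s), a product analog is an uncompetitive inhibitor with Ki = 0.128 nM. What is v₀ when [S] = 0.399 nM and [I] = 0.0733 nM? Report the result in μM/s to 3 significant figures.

With α = 1 + [I]/Ki = 1 + 0.0733/0.128 = 1.573, the uncompetitive rate law is v = (Vmax/α)·[S] / (Km/α + [S]).
v = (102/1.573)×0.399 / (0.757/1.573 + 0.399) = 25.88/0.8804 = 29.4 μM/s.

29.4 μM/s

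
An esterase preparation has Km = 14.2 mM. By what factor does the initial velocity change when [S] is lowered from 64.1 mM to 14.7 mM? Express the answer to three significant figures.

The fractional saturations are [S]/(Km+[S]) = 64.1/78.30 = 0.8186 and 14.7/28.90 = 0.5087.
v₂/v₁ is just their ratio: 0.5087/0.8186 = 0.621.

0.621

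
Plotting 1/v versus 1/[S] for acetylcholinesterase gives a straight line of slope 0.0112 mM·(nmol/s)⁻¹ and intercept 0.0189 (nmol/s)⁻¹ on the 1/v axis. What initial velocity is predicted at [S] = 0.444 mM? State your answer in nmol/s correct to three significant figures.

The y-intercept is 1/Vmax, so Vmax = 1/0.0189 = 52.9 nmol/s.
The slope is Km/Vmax, so Km = 0.0112 × 52.9 = 0.593 mM.
Then v = 52.9 × 0.444/(0.593 + 0.444) = 22.7 nmol/s.

22.7 nmol/s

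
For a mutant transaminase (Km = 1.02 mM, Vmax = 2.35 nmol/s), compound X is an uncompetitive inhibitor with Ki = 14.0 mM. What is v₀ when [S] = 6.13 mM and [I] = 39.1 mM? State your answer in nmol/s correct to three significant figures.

0.594 nmol/s

α = 1 + [I]/Ki = 1 + 39.1/14.0 = 3.793.
For an uncompetitive inhibitor, both parameters are divided by α, giving Vmax/α and Km/α: Km,app = 0.269 mM, Vmax,app = 0.620 nmol/s.
v = Vmax,app·[S]/(Km,app + [S]) = 0.620 × 6.13/(0.269 + 6.13) = 0.594 nmol/s.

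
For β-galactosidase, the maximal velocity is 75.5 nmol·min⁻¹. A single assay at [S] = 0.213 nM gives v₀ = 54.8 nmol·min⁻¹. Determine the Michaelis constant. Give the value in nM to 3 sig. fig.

From v = Vmax[S]/(Km+[S]), Km = [S](Vmax − v)/v.
Km = 0.213 × (75.5 − 54.8) / 54.8 = 4.409/54.8 = 0.0805 nM.

0.0805 nM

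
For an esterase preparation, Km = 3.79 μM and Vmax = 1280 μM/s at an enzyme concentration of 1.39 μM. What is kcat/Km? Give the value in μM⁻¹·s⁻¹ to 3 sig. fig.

243 μM⁻¹·s⁻¹

kcat = Vmax/[E]total = 1280/1.39 = 921 s⁻¹.
kcat/Km = 921/3.79 = 243 μM⁻¹·s⁻¹.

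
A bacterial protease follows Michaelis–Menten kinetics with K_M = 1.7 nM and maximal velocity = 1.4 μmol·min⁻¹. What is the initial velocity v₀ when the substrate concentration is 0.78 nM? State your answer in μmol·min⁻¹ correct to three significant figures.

v = Vmax·[S]/(Km + [S]) = 1.4 × 0.78 / (1.7 + 0.78)
  = 1.092 / 2.480 = 0.440 μmol·min⁻¹.

0.440 μmol·min⁻¹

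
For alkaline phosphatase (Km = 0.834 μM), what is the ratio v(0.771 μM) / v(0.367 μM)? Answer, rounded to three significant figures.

1.57

The fractional saturations are [S]/(Km+[S]) = 0.367/1.201 = 0.3056 and 0.771/1.605 = 0.4804.
v₂/v₁ is just their ratio: 0.4804/0.3056 = 1.57.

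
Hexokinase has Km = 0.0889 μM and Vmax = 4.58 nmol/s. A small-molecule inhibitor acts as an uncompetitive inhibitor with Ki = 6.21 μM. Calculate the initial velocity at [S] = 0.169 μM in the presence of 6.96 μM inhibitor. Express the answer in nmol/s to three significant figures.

α = 1 + [I]/Ki = 1 + 6.96/6.21 = 2.121.
For an uncompetitive inhibitor, both parameters are divided by α, giving Vmax/α and Km/α: Km,app = 0.0419 μM, Vmax,app = 2.16 nmol/s.
v = Vmax,app·[S]/(Km,app + [S]) = 2.16 × 0.169/(0.0419 + 0.169) = 1.73 nmol/s.

1.73 nmol/s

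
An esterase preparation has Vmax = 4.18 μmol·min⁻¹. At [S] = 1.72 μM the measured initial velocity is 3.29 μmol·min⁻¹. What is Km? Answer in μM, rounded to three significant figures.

From v = Vmax[S]/(Km+[S]), Km = [S](Vmax − v)/v.
Km = 1.72 × (4.18 − 3.29) / 3.29 = 1.531/3.29 = 0.465 μM.

0.465 μM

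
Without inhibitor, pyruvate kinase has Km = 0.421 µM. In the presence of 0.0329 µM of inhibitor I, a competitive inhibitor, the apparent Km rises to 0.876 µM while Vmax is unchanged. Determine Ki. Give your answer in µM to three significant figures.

Competitive: Km,app = α·Km with α = 1 + [I]/Ki.
α = Km,app/Km = 0.876/0.421 = 2.081.
Since α = 1 + [I]/Ki, [I]/Ki = 2.081 − 1 = 1.081 and Ki = 0.0329/1.081 = 0.0304 µM.

0.0304 µM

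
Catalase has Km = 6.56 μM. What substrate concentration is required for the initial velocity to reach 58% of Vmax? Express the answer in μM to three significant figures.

v/Vmax = [S]/(Km+[S]) = 0.58, so [S] = Km·0.58/(1 − 0.58) = 6.56 × 1.381.
[S] = 9.06 μM.

9.06 μM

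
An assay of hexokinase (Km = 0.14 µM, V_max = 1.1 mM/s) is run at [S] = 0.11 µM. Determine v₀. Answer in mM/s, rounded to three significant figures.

[S]/(Km+[S]) = 0.11/0.2500 = 0.4400, the fractional saturation.
v = 0.4400 × Vmax = 0.4400 × 1.1 = 0.484 mM/s.

0.484 mM/s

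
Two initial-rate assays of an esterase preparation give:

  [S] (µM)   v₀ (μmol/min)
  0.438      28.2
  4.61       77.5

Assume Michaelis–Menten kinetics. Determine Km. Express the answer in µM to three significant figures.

From v = Vmax[S]/(Km+[S]), each point gives Vmax = v(Km+[S])/[S].
Equating: 28.2(Km+0.438)/0.438 = 77.5(Km+4.61)/4.61.
64.38·Km + 28.2 = 16.81·Km + 77.5, so (64.38 − 16.81)·Km = 77.5 − 28.2.
Km = 49.30/47.57 = 1.04 µM; then Vmax = 28.2(1.04+0.438)/0.438 = 94.9 μmol/min.

1.04 µM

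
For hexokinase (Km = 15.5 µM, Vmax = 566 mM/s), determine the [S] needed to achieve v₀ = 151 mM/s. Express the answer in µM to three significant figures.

The required fractional saturation is v/Vmax = 151/566 = 0.2668.
Then [S]/(Km+[S]) = 0.2668 ⇒ [S] = 15.5 × 0.2668/(1 − 0.2668) = 5.64 µM.

5.64 µM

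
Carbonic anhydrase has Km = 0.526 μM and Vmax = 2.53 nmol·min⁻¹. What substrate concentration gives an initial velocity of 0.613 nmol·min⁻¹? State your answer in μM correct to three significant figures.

0.168 μM

Rearranging v = Vmax[S]/(Km+[S]) gives [S] = Km·v/(Vmax − v).
[S] = 0.526 × 0.613 / (2.53 − 0.613) = 0.3224/1.917 = 0.168 μM.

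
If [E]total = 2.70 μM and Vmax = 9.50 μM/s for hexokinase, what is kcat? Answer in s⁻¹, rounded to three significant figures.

3.52 s⁻¹

kcat = Vmax/[E]total = 9.50 μM/s / 2.70 μM = 3.52 s⁻¹.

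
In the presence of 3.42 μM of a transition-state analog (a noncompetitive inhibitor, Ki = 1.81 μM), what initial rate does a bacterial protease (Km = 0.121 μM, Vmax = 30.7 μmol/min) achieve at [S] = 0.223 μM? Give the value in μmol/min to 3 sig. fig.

α = 1 + [I]/Ki = 1 + 3.42/1.81 = 2.890.
For a noncompetitive inhibitor, Vmax is reduced to Vmax/α while Km is unchanged: Km,app = 0.121 μM, Vmax,app = 10.6 μmol/min.
v = Vmax,app·[S]/(Km,app + [S]) = 10.6 × 0.223/(0.121 + 0.223) = 6.89 μmol/min.

6.89 μmol/min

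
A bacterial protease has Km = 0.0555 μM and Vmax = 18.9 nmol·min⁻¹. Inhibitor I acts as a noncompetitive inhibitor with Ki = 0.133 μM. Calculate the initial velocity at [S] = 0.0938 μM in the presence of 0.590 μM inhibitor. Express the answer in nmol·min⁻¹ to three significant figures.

2.18 nmol·min⁻¹

With α = 1 + [I]/Ki = 1 + 0.590/0.133 = 5.436, the noncompetitive rate law is v = (Vmax/α)·[S] / (Km + [S]).
v = (18.9/5.436)×0.0938 / (0.0555 + 0.0938) = 0.3261/0.1493 = 2.18 nmol·min⁻¹.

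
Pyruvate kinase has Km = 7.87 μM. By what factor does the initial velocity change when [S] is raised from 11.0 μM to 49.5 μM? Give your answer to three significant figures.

Since Vmax cancels, v₂/v₁ = [S]₂(Km+[S]₁) / [S]₁(Km+[S]₂).
= 49.5×(7.87+11.0) / (11.0×(7.87+49.5)) = 934.1/631.1 = 1.48.

1.48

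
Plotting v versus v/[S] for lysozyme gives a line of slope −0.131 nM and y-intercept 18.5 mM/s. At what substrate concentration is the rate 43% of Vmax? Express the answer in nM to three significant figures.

0.0988 nM

The Eadie–Hofstee slope gives Km = 0.131 nM (slope = −Km).
v/Vmax = [S]/(Km+[S]) = 0.43 ⇒ [S] = Km·0.43/(1−0.43) = 0.131 × 0.7544 = 0.0988 nM.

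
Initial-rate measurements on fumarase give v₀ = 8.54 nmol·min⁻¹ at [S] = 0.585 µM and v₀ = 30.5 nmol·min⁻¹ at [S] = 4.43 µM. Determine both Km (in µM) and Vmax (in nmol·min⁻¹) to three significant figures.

In reciprocal form, 1/v = (Km/Vmax)·(1/[S]) + 1/Vmax. The two points give (1/[S], 1/v) = (1.709, 0.1171) and (0.2257, 0.03279).
Slope = (0.1171 − 0.03279)/(1.709 − 0.2257) = 0.05682; intercept = 0.1171 − 0.05682×1.709 = 0.01996.
Vmax = 1/intercept = 50.1 nmol·min⁻¹; Km = slope × Vmax = 0.05682 × 50.1 = 2.85 µM.

Km = 2.85 µM; Vmax = 50.1 nmol·min⁻¹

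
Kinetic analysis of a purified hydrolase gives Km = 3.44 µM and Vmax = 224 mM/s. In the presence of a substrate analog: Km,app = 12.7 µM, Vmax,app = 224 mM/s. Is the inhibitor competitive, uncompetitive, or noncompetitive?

Km increases (3.44 → 12.7 µM) while Vmax is unchanged — the hallmark of competitive inhibition.

competitive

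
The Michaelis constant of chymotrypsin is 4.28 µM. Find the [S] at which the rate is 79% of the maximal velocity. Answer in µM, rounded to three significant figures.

16.1 µM

v/Vmax = [S]/(Km+[S]) = 0.79, so [S] = Km·0.79/(1 − 0.79) = 4.28 × 3.762.
[S] = 16.1 µM.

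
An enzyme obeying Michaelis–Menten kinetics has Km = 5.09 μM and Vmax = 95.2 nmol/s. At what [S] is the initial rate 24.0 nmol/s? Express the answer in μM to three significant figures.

Rearranging v = Vmax[S]/(Km+[S]) gives [S] = Km·v/(Vmax − v).
[S] = 5.09 × 24.0 / (95.2 − 24.0) = 122.2/71.20 = 1.72 μM.

1.72 μM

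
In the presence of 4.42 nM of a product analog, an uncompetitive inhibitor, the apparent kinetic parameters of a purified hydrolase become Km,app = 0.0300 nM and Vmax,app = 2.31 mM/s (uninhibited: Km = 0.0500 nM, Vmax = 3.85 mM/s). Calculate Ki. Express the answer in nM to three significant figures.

Uncompetitive: Vmax,app = Vmax/α (and Km,app = Km/α) with α = 1 + [I]/Ki.
α = Vmax/Vmax,app = 3.85/2.31 = 1.667.
Ki = [I]/(α − 1) = 4.42/0.6667 = 6.63 nM.

6.63 nM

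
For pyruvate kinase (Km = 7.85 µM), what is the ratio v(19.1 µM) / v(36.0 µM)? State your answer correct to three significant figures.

0.863

Since Vmax cancels, v₂/v₁ = [S]₂(Km+[S]₁) / [S]₁(Km+[S]₂).
= 19.1×(7.85+36.0) / (36.0×(7.85+19.1)) = 837.5/970.2 = 0.863.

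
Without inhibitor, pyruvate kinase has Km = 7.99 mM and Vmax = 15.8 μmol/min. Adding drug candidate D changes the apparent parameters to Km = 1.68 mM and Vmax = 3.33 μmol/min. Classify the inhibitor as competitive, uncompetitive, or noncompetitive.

uncompetitive

Both Km and Vmax decrease by the same factor (~4.75-fold) — characteristic of uncompetitive inhibition.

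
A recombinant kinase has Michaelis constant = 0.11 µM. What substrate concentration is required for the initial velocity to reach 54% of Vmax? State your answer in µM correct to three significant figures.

v/Vmax = [S]/(Km+[S]) = 0.54, so [S] = Km·0.54/(1 − 0.54) = 0.11 × 1.174.
[S] = 0.129 µM.

0.129 µM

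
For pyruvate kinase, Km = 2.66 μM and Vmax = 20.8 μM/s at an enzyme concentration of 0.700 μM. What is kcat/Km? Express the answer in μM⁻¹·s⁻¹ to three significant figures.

kcat = Vmax/[E]total = 20.8/0.700 = 29.7 s⁻¹.
kcat/Km = 29.7/2.66 = 11.2 μM⁻¹·s⁻¹.

11.2 μM⁻¹·s⁻¹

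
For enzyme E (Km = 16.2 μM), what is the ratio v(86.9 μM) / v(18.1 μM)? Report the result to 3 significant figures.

The fractional saturations are [S]/(Km+[S]) = 18.1/34.30 = 0.5277 and 86.9/103.1 = 0.8429.
v₂/v₁ is just their ratio: 0.8429/0.5277 = 1.60.

1.60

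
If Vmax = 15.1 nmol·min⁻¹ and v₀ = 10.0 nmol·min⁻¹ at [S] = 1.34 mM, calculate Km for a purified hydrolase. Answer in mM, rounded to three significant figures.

From v = Vmax[S]/(Km+[S]), Km = [S](Vmax − v)/v.
Km = 1.34 × (15.1 − 10.0) / 10.0 = 6.834/10.0 = 0.683 mM.

0.683 mM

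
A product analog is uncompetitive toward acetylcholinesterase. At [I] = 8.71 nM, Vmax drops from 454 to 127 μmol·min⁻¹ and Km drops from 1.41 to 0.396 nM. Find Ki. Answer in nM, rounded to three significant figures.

Uncompetitive: Vmax,app = Vmax/α (and Km,app = Km/α) with α = 1 + [I]/Ki.
α = Vmax/Vmax,app = 454/127 = 3.575.
Ki = [I]/(α − 1) = 8.71/2.575 = 3.38 nM.

3.38 nM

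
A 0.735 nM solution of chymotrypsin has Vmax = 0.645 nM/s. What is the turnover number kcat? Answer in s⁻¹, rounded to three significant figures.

kcat = Vmax/[E]total = 0.645 nM/s / 0.735 nM = 0.878 s⁻¹.

0.878 s⁻¹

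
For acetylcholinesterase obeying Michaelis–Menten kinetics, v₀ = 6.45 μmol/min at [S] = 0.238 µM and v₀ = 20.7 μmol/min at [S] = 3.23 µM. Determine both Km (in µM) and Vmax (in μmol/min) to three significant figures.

In reciprocal form, 1/v = (Km/Vmax)·(1/[S]) + 1/Vmax. The two points give (1/[S], 1/v) = (4.202, 0.1550) and (0.3096, 0.04831).
Slope = (0.1550 − 0.04831)/(4.202 − 0.3096) = 0.02742; intercept = 0.1550 − 0.02742×4.202 = 0.03982.
Vmax = 1/intercept = 25.1 μmol/min; Km = slope × Vmax = 0.02742 × 25.1 = 0.689 µM.

Km = 0.689 µM; Vmax = 25.1 μmol/min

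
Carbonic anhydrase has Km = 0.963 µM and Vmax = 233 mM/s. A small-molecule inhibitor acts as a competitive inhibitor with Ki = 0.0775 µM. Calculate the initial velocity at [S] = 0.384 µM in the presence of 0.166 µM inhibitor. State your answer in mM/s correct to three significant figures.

26.2 mM/s

With α = 1 + [I]/Ki = 1 + 0.166/0.0775 = 3.142, the competitive rate law is v = Vmax[S] / (αKm + [S]).
v = 233×0.384 / (3.142×0.963 + 0.384) = 89.47/3.410 = 26.2 mM/s.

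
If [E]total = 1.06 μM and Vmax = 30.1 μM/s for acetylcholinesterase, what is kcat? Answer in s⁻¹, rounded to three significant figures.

kcat = Vmax/[E]total = 30.1 μM/s / 1.06 μM = 28.4 s⁻¹.

28.4 s⁻¹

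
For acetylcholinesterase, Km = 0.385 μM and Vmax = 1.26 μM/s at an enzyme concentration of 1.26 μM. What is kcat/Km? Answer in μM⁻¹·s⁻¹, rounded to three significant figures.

kcat = Vmax/[E]total = 1.26/1.26 = 1.00 s⁻¹.
kcat/Km = 1.00/0.385 = 2.60 μM⁻¹·s⁻¹.

2.60 μM⁻¹·s⁻¹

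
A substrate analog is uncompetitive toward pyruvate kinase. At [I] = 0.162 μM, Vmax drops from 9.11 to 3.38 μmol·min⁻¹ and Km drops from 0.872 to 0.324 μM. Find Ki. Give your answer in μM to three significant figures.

Uncompetitive: Vmax,app = Vmax/α (and Km,app = Km/α) with α = 1 + [I]/Ki.
α = Vmax/Vmax,app = 9.11/3.38 = 2.695.
Ki = [I]/(α − 1) = 0.162/1.695 = 0.0956 μM.

0.0956 μM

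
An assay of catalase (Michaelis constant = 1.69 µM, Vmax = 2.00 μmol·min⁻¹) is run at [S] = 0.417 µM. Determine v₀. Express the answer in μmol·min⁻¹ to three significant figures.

0.396 μmol·min⁻¹

[S]/(Km+[S]) = 0.417/2.107 = 0.1979, the fractional saturation.
v = 0.1979 × Vmax = 0.1979 × 2.00 = 0.396 μmol·min⁻¹.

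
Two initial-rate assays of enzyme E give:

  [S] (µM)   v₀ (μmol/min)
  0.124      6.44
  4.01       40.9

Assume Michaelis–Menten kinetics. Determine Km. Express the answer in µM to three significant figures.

In reciprocal form, 1/v = (Km/Vmax)·(1/[S]) + 1/Vmax. The two points give (1/[S], 1/v) = (8.065, 0.1553) and (0.2494, 0.02445).
Slope = (0.1553 − 0.02445)/(8.065 − 0.2494) = 0.01674; intercept = 0.1553 − 0.01674×8.065 = 0.02028.
Vmax = 1/intercept = 49.3 μmol/min; Km = slope × Vmax = 0.01674 × 49.3 = 0.826 µM.

0.826 µM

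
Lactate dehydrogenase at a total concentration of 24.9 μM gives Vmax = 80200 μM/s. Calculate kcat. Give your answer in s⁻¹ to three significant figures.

kcat = Vmax/[E]total = 80200 μM/s / 24.9 μM = 3220 s⁻¹.

3220 s⁻¹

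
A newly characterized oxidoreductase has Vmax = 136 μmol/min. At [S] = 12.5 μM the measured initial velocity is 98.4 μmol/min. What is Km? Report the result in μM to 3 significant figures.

From v = Vmax[S]/(Km+[S]), Km = [S](Vmax − v)/v.
Km = 12.5 × (136 − 98.4) / 98.4 = 470.0/98.4 = 4.78 μM.

4.78 μM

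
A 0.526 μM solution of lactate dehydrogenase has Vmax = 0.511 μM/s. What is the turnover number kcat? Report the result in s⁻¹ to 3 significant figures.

0.971 s⁻¹

kcat = Vmax/[E]total = 0.511 μM/s / 0.526 μM = 0.971 s⁻¹.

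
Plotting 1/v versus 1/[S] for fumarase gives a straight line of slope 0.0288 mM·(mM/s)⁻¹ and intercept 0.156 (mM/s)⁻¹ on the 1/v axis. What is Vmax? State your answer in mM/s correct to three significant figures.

6.41 mM/s

The y-intercept of a Lineweaver–Burk plot equals 1/Vmax, so Vmax = 1/0.156 = 6.41 mM/s.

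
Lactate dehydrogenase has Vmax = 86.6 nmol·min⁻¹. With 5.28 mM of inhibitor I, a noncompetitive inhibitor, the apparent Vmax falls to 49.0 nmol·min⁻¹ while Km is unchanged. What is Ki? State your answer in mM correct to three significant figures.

Noncompetitive: Vmax,app = Vmax/α with α = 1 + [I]/Ki.
α = Vmax/Vmax,app = 86.6/49.0 = 1.767.
Ki = [I]/(α − 1) = 5.28/0.7673 = 6.88 mM.

6.88 mM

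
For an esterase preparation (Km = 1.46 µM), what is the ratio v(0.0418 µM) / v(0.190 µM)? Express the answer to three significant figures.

The fractional saturations are [S]/(Km+[S]) = 0.190/1.650 = 0.1152 and 0.0418/1.502 = 0.02783.
v₂/v₁ is just their ratio: 0.02783/0.1152 = 0.242.

0.242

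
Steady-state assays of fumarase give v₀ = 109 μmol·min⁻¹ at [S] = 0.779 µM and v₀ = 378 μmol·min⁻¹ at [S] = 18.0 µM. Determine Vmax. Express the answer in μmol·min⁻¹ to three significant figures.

In reciprocal form, 1/v = (Km/Vmax)·(1/[S]) + 1/Vmax. The two points give (1/[S], 1/v) = (1.284, 0.009174) and (0.05556, 0.002646).
Slope = (0.009174 − 0.002646)/(1.284 − 0.05556) = 0.005316; intercept = 0.009174 − 0.005316×1.284 = 0.002350.
Vmax = 1/intercept = 426 μmol·min⁻¹; Km = slope × Vmax = 0.005316 × 426 = 2.26 µM.

426 μmol·min⁻¹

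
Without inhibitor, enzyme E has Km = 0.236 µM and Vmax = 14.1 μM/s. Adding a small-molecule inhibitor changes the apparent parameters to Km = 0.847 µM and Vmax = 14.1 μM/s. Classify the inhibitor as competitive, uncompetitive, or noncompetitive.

Km increases (0.236 → 0.847 µM) while Vmax is unchanged — the hallmark of competitive inhibition.

competitive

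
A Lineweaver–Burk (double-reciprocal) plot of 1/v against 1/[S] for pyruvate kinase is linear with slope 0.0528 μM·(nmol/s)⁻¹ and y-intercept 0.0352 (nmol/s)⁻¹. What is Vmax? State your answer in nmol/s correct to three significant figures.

The y-intercept of a Lineweaver–Burk plot equals 1/Vmax, so Vmax = 1/0.0352 = 28.4 nmol/s.

28.4 nmol/s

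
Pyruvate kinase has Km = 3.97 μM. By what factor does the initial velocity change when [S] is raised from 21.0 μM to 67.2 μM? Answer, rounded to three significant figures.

1.12

Since Vmax cancels, v₂/v₁ = [S]₂(Km+[S]₁) / [S]₁(Km+[S]₂).
= 67.2×(3.97+21.0) / (21.0×(3.97+67.2)) = 1678/1495 = 1.12.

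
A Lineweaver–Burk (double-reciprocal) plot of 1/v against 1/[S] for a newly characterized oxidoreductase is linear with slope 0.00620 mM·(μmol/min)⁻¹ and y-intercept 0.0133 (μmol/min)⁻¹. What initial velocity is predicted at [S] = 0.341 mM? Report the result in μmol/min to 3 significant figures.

31.8 μmol/min

The y-intercept is 1/Vmax, so Vmax = 1/0.0133 = 75.2 μmol/min.
The slope is Km/Vmax, so Km = 0.00620 × 75.2 = 0.466 mM.
Then v = 75.2 × 0.341/(0.466 + 0.341) = 31.8 μmol/min.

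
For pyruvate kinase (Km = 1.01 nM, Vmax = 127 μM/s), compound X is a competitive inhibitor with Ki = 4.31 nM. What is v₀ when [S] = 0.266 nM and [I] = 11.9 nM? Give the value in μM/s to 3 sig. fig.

8.31 μM/s

α = 1 + [I]/Ki = 1 + 11.9/4.31 = 3.761.
For a competitive inhibitor, Vmax is unchanged and the apparent Km becomes α·Km: Km,app = 3.80 nM, Vmax,app = 127 μM/s.
v = Vmax,app·[S]/(Km,app + [S]) = 127 × 0.266/(3.80 + 0.266) = 8.31 μM/s.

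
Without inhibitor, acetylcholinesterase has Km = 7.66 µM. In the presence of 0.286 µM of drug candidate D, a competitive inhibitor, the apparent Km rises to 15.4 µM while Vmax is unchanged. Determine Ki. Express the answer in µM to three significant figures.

Competitive: Km,app = α·Km with α = 1 + [I]/Ki.
α = Km,app/Km = 15.4/7.66 = 2.010.
Ki = [I]/(α − 1) = 0.286/1.010 = 0.283 µM.

0.283 µM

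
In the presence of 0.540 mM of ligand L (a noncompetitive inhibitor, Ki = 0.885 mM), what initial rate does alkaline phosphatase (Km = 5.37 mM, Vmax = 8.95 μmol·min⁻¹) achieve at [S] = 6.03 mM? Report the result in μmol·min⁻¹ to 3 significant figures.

2.94 μmol·min⁻¹

α = 1 + [I]/Ki = 1 + 0.540/0.885 = 1.610.
For a noncompetitive inhibitor, Vmax is reduced to Vmax/α while Km is unchanged: Km,app = 5.37 mM, Vmax,app = 5.56 μmol·min⁻¹.
v = Vmax,app·[S]/(Km,app + [S]) = 5.56 × 6.03/(5.37 + 6.03) = 2.94 μmol·min⁻¹.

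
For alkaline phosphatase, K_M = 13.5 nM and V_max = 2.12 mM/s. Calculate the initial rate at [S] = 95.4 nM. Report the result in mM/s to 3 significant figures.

1.86 mM/s

[S]/(Km+[S]) = 95.4/108.9 = 0.8760, the fractional saturation.
v = 0.8760 × Vmax = 0.8760 × 2.12 = 1.86 mM/s.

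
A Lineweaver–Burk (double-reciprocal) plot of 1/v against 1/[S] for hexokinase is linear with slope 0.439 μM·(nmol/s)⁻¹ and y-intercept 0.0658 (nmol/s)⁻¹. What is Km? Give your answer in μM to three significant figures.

y-intercept = 1/Vmax ⇒ Vmax = 15.2 nmol/s; slope = Km/Vmax ⇒ Km = slope × Vmax.
Km = 0.439 × 15.2 = 6.67 μM.

6.67 μM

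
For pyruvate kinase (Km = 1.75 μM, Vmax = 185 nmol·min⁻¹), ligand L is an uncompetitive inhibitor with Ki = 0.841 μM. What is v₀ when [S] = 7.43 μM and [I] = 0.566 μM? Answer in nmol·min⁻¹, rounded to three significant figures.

α = 1 + [I]/Ki = 1 + 0.566/0.841 = 1.673.
For an uncompetitive inhibitor, both parameters are divided by α, giving Vmax/α and Km/α: Km,app = 1.05 μM, Vmax,app = 111 nmol·min⁻¹.
v = Vmax,app·[S]/(Km,app + [S]) = 111 × 7.43/(1.05 + 7.43) = 96.9 nmol·min⁻¹.

96.9 nmol·min⁻¹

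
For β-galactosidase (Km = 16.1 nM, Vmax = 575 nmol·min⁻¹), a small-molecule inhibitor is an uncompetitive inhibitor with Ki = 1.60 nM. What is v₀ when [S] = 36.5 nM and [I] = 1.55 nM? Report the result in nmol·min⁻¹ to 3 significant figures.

With α = 1 + [I]/Ki = 1 + 1.55/1.60 = 1.969, the uncompetitive rate law is v = (Vmax/α)·[S] / (Km/α + [S]).
v = (575/1.969)×36.5 / (16.1/1.969 + 36.5) = 10660/44.68 = 239 nmol·min⁻¹.

239 nmol·min⁻¹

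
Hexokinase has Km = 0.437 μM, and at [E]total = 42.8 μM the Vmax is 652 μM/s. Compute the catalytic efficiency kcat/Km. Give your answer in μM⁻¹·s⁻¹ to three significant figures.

kcat = Vmax/[E]total = 652/42.8 = 15.2 s⁻¹.
kcat/Km = 15.2/0.437 = 34.9 μM⁻¹·s⁻¹.

34.9 μM⁻¹·s⁻¹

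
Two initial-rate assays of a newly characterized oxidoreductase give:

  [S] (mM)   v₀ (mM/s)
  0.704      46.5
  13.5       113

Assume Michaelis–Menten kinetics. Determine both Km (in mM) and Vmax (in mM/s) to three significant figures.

Km = 1.15 mM; Vmax = 123 mM/s

From v = Vmax[S]/(Km+[S]), each point gives Vmax = v(Km+[S])/[S].
Equating: 46.5(Km+0.704)/0.704 = 113(Km+13.5)/13.5.
66.05·Km + 46.5 = 8.370·Km + 113, so (66.05 − 8.370)·Km = 113 − 46.5.
Km = 66.50/57.68 = 1.15 mM; then Vmax = 46.5(1.15+0.704)/0.704 = 123 mM/s.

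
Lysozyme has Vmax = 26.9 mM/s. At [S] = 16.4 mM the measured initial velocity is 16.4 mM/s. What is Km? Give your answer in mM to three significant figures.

10.5 mM

v/Vmax = 16.4/26.9 = 0.6097 = [S]/(Km+[S]).
So Km + [S] = [S]/0.6097 = 26.90 mM, giving Km = 26.90 − 16.4 = 10.5 mM.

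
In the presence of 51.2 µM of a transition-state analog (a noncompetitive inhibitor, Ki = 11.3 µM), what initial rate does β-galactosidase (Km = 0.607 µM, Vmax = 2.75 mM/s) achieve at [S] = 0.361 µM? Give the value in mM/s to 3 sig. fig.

With α = 1 + [I]/Ki = 1 + 51.2/11.3 = 5.531, the noncompetitive rate law is v = (Vmax/α)·[S] / (Km + [S]).
v = (2.75/5.531)×0.361 / (0.607 + 0.361) = 0.1795/0.9680 = 0.185 mM/s.

0.185 mM/s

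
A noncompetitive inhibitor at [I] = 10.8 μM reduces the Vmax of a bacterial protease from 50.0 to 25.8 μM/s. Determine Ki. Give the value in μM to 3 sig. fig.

11.5 μM

Noncompetitive: Vmax,app = Vmax/α with α = 1 + [I]/Ki.
α = Vmax/Vmax,app = 50.0/25.8 = 1.938.
Ki = [I]/(α − 1) = 10.8/0.9380 = 11.5 μM.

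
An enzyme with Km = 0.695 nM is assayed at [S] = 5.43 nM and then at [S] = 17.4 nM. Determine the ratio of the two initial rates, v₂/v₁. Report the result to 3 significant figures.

1.08

Since Vmax cancels, v₂/v₁ = [S]₂(Km+[S]₁) / [S]₁(Km+[S]₂).
= 17.4×(0.695+5.43) / (5.43×(0.695+17.4)) = 106.6/98.26 = 1.08.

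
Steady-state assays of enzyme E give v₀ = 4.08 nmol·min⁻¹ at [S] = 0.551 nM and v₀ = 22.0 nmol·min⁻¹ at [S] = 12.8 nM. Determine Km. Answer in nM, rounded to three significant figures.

In reciprocal form, 1/v = (Km/Vmax)·(1/[S]) + 1/Vmax. The two points give (1/[S], 1/v) = (1.815, 0.2451) and (0.07812, 0.04545).
Slope = (0.2451 − 0.04545)/(1.815 − 0.07812) = 0.1150; intercept = 0.2451 − 0.1150×1.815 = 0.03647.
Vmax = 1/intercept = 27.4 nmol·min⁻¹; Km = slope × Vmax = 0.1150 × 27.4 = 3.15 nM.

3.15 nM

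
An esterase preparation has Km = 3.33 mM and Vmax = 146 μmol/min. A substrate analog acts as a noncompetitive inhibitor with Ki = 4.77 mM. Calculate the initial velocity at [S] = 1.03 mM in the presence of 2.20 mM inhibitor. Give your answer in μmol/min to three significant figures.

With α = 1 + [I]/Ki = 1 + 2.20/4.77 = 1.461, the noncompetitive rate law is v = (Vmax/α)·[S] / (Km + [S]).
v = (146/1.461)×1.03 / (3.33 + 1.03) = 102.9/4.360 = 23.6 μmol/min.

23.6 μmol/min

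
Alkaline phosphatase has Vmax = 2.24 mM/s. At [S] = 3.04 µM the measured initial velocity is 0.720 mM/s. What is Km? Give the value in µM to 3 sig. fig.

v/Vmax = 0.720/2.24 = 0.3214 = [S]/(Km+[S]).
So Km + [S] = [S]/0.3214 = 9.458 µM, giving Km = 9.458 − 3.04 = 6.42 µM.

6.42 µM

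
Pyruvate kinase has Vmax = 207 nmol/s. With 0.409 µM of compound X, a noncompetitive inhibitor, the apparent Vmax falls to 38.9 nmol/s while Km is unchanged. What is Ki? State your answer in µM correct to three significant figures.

0.0946 µM

Noncompetitive: Vmax,app = Vmax/α with α = 1 + [I]/Ki.
α = Vmax/Vmax,app = 207/38.9 = 5.321.
Since α = 1 + [I]/Ki, [I]/Ki = 5.321 − 1 = 4.321 and Ki = 0.409/4.321 = 0.0946 µM.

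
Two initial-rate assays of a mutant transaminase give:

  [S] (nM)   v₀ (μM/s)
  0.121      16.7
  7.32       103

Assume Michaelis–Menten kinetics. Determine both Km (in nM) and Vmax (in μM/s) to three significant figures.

From v = Vmax[S]/(Km+[S]), each point gives Vmax = v(Km+[S])/[S].
Equating: 16.7(Km+0.121)/0.121 = 103(Km+7.32)/7.32.
138.0·Km + 16.7 = 14.07·Km + 103, so (138.0 − 14.07)·Km = 103 − 16.7.
Km = 86.30/123.9 = 0.696 nM; then Vmax = 16.7(0.696+0.121)/0.121 = 113 μM/s.

Km = 0.696 nM; Vmax = 113 μM/s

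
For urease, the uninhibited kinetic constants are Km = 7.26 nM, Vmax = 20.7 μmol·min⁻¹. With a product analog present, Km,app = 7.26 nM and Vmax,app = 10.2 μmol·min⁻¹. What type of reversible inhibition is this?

noncompetitive

Vmax decreases (20.7 → 10.2 μmol·min⁻¹) while Km is unchanged — pure noncompetitive inhibition.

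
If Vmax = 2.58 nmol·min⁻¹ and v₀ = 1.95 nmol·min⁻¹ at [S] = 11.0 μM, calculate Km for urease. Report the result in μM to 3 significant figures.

3.55 μM

v/Vmax = 1.95/2.58 = 0.7558 = [S]/(Km+[S]).
So Km + [S] = [S]/0.7558 = 14.55 μM, giving Km = 14.55 − 11.0 = 3.55 μM.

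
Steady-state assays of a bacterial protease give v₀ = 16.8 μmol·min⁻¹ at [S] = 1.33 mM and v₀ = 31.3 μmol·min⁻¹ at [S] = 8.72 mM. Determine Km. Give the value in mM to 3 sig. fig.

From v = Vmax[S]/(Km+[S]), each point gives Vmax = v(Km+[S])/[S].
Equating: 16.8(Km+1.33)/1.33 = 31.3(Km+8.72)/8.72.
12.63·Km + 16.8 = 3.589·Km + 31.3, so (12.63 − 3.589)·Km = 31.3 − 16.8.
Km = 14.50/9.042 = 1.60 mM; then Vmax = 16.8(1.60+1.33)/1.33 = 37.1 μmol·min⁻¹.

1.60 mM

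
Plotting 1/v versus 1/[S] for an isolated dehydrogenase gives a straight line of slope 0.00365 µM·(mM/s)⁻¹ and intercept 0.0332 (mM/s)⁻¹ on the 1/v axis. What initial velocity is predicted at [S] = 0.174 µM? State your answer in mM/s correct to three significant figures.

18.5 mM/s

The y-intercept is 1/Vmax, so Vmax = 1/0.0332 = 30.1 mM/s.
The slope is Km/Vmax, so Km = 0.00365 × 30.1 = 0.110 µM.
Then v = 30.1 × 0.174/(0.110 + 0.174) = 18.5 mM/s.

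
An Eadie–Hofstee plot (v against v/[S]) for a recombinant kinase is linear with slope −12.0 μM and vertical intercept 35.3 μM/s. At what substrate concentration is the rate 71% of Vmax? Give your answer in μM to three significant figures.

The Eadie–Hofstee slope gives Km = 12.0 μM (slope = −Km).
v/Vmax = [S]/(Km+[S]) = 0.71 ⇒ [S] = Km·0.71/(1−0.71) = 12.0 × 2.448 = 29.4 μM.

29.4 μM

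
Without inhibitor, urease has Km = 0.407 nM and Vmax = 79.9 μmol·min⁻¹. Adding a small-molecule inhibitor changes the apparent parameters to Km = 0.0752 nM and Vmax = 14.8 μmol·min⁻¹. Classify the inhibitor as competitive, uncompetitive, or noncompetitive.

uncompetitive

Both Km and Vmax decrease by the same factor (~5.41-fold) — characteristic of uncompetitive inhibition.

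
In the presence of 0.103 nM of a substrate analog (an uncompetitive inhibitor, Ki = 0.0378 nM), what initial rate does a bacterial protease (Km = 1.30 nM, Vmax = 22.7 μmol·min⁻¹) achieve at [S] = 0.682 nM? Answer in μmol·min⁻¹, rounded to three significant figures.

4.03 μmol·min⁻¹

α = 1 + [I]/Ki = 1 + 0.103/0.0378 = 3.725.
For an uncompetitive inhibitor, both parameters are divided by α, giving Vmax/α and Km/α: Km,app = 0.349 nM, Vmax,app = 6.09 μmol·min⁻¹.
v = Vmax,app·[S]/(Km,app + [S]) = 6.09 × 0.682/(0.349 + 0.682) = 4.03 μmol·min⁻¹.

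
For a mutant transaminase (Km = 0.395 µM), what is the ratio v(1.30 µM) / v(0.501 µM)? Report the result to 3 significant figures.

1.37

Since Vmax cancels, v₂/v₁ = [S]₂(Km+[S]₁) / [S]₁(Km+[S]₂).
= 1.30×(0.395+0.501) / (0.501×(0.395+1.30)) = 1.165/0.8492 = 1.37.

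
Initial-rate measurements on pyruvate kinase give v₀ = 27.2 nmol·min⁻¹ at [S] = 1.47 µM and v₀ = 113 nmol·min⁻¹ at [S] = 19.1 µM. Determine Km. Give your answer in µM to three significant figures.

6.82 µM

From v = Vmax[S]/(Km+[S]), each point gives Vmax = v(Km+[S])/[S].
Equating: 27.2(Km+1.47)/1.47 = 113(Km+19.1)/19.1.
18.50·Km + 27.2 = 5.916·Km + 113, so (18.50 − 5.916)·Km = 113 − 27.2.
Km = 85.80/12.59 = 6.82 µM; then Vmax = 27.2(6.82+1.47)/1.47 = 153 nmol·min⁻¹.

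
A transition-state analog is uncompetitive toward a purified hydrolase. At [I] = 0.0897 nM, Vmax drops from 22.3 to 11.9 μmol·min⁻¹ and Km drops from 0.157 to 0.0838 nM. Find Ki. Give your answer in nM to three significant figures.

Uncompetitive: Vmax,app = Vmax/α (and Km,app = Km/α) with α = 1 + [I]/Ki.
α = Vmax/Vmax,app = 22.3/11.9 = 1.874.
Ki = [I]/(α − 1) = 0.0897/0.8739 = 0.103 nM.

0.103 nM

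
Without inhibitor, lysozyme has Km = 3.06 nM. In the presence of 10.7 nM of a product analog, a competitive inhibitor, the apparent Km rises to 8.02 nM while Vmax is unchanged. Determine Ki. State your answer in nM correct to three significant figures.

Competitive: Km,app = α·Km with α = 1 + [I]/Ki.
α = Km,app/Km = 8.02/3.06 = 2.621.
Ki = [I]/(α − 1) = 10.7/1.621 = 6.60 nM.

6.60 nM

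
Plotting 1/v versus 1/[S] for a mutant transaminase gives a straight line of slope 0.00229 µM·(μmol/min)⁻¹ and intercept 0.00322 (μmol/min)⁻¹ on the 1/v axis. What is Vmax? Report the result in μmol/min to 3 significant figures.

The y-intercept of a Lineweaver–Burk plot equals 1/Vmax, so Vmax = 1/0.00322 = 311 μmol/min.

311 μmol/min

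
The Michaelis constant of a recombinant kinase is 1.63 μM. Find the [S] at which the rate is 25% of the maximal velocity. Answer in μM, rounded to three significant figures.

0.543 μM

v/Vmax = [S]/(Km+[S]) = 0.25, so [S] = Km·0.25/(1 − 0.25) = 1.63 × 0.3333.
[S] = 0.543 μM.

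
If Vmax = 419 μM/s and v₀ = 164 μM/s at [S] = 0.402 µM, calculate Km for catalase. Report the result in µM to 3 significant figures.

v/Vmax = 164/419 = 0.3914 = [S]/(Km+[S]).
So Km + [S] = [S]/0.3914 = 1.027 µM, giving Km = 1.027 − 0.402 = 0.625 µM.

0.625 µM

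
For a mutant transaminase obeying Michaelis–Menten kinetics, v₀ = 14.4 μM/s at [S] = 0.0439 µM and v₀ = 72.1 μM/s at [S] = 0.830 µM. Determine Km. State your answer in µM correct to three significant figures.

In reciprocal form, 1/v = (Km/Vmax)·(1/[S]) + 1/Vmax. The two points give (1/[S], 1/v) = (22.78, 0.06944) and (1.205, 0.01387).
Slope = (0.06944 − 0.01387)/(22.78 − 1.205) = 0.002576; intercept = 0.06944 − 0.002576×22.78 = 0.01077.
Vmax = 1/intercept = 92.9 μM/s; Km = slope × Vmax = 0.002576 × 92.9 = 0.239 µM.

0.239 µM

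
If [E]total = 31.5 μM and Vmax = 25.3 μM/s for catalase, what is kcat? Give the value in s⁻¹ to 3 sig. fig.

kcat = Vmax/[E]total = 25.3 μM/s / 31.5 μM = 0.803 s⁻¹.

0.803 s⁻¹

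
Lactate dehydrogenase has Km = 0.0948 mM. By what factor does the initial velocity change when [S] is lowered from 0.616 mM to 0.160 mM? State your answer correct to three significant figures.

0.725

The fractional saturations are [S]/(Km+[S]) = 0.616/0.7108 = 0.8666 and 0.160/0.2548 = 0.6279.
v₂/v₁ is just their ratio: 0.6279/0.8666 = 0.725.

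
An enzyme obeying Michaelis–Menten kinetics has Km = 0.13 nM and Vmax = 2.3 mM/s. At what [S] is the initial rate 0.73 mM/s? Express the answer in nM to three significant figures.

0.0604 nM

Rearranging v = Vmax[S]/(Km+[S]) gives [S] = Km·v/(Vmax − v).
[S] = 0.13 × 0.73 / (2.3 − 0.73) = 0.09490/1.570 = 0.0604 nM.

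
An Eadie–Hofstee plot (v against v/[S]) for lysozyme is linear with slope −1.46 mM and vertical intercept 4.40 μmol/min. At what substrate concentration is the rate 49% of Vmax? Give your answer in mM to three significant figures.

1.40 mM

The Eadie–Hofstee slope gives Km = 1.46 mM (slope = −Km).
v/Vmax = [S]/(Km+[S]) = 0.49 ⇒ [S] = Km·0.49/(1−0.49) = 1.46 × 0.9608 = 1.40 mM.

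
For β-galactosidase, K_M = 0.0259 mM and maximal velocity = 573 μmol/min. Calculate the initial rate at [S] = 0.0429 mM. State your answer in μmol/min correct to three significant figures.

[S]/(Km+[S]) = 0.0429/0.06880 = 0.6235, the fractional saturation.
v = 0.6235 × Vmax = 0.6235 × 573 = 357 μmol/min.

357 μmol/min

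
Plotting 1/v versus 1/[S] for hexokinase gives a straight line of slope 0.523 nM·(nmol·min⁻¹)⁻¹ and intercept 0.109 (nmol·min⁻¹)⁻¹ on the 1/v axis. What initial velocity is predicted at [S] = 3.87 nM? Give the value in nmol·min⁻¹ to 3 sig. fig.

4.10 nmol·min⁻¹

The y-intercept is 1/Vmax, so Vmax = 1/0.109 = 9.17 nmol·min⁻¹.
The slope is Km/Vmax, so Km = 0.523 × 9.17 = 4.80 nM.
Then v = 9.17 × 3.87/(4.80 + 3.87) = 4.10 nmol·min⁻¹.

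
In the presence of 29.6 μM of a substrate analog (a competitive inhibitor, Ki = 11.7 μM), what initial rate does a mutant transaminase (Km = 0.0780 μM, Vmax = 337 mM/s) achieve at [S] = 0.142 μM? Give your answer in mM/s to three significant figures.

With α = 1 + [I]/Ki = 1 + 29.6/11.7 = 3.530, the competitive rate law is v = Vmax[S] / (αKm + [S]).
v = 337×0.142 / (3.530×0.0780 + 0.142) = 47.85/0.4173 = 115 mM/s.

115 mM/s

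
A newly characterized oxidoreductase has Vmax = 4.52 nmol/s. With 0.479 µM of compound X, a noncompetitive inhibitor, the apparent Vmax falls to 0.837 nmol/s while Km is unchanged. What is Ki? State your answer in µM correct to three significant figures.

0.109 µM

Noncompetitive: Vmax,app = Vmax/α with α = 1 + [I]/Ki.
α = Vmax/Vmax,app = 4.52/0.837 = 5.400.
Ki = [I]/(α − 1) = 0.479/4.400 = 0.109 µM.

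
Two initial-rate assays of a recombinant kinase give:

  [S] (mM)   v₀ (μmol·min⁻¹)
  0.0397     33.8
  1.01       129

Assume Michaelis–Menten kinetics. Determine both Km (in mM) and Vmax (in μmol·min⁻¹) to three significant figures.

In reciprocal form, 1/v = (Km/Vmax)·(1/[S]) + 1/Vmax. The two points give (1/[S], 1/v) = (25.19, 0.02959) and (0.9901, 0.007752).
Slope = (0.02959 − 0.007752)/(25.19 − 0.9901) = 0.0009023; intercept = 0.02959 − 0.0009023×25.19 = 0.006859.
Vmax = 1/intercept = 146 μmol·min⁻¹; Km = slope × Vmax = 0.0009023 × 146 = 0.132 mM.

Km = 0.132 mM; Vmax = 146 μmol·min⁻¹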